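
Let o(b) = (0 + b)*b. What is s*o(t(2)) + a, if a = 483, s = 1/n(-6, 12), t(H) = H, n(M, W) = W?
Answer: 1450/3 ≈ 483.33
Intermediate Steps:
o(b) = b² (o(b) = b*b = b²)
s = 1/12 ≈ 0.083333
s*o(t(2)) + a = (1/12)*2² + 483 = (1/12)*4 + 483 = ⅓ + 483 = 1450/3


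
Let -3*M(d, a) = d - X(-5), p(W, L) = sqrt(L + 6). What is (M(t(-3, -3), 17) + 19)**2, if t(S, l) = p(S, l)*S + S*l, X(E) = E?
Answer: 1876/9 + 86*sqrt(3)/3 ≈ 258.10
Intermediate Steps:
p(W, L) = sqrt(6 + L)
t(S, l) = S*l + S*sqrt(6 + l) (t(S, l) = sqrt(6 + l)*S + S*l = S*sqrt(6 + l) + S*l = S*l + S*sqrt(6 + l))
M(d, a) = -5/3 - d/3 (M(d, a) = -(d - 1*(-5))/3 = -(d + 5)/3 = -(5 + d)/3 = -5/3 - d/3)
(M(t(-3, -3), 17) + 19)**2 = ((-5/3 - (-1)*(-3 + sqrt(6 - 3))) + 19)**2 = ((-5/3 - (-1)*(-3 + sqrt(3))) + 19)**2 = ((-5/3 - (9 - 3*sqrt(3))/3) + 19)**2 = ((-5/3 + (-3 + sqrt(3))) + 19)**2 = ((-14/3 + sqrt(3)) + 19)**2 = (43/3 + sqrt(3))**2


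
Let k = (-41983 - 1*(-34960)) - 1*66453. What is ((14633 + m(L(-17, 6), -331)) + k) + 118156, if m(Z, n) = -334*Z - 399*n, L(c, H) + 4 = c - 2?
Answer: 199064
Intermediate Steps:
L(c, H) = -6 + c (L(c, H) = -4 + (c - 2) = -4 + (-2 + c) = -6 + c)
m(Z, n) = -399*n - 334*Z
k = -73476 (k = (-41983 + 34960) - 66453 = -7023 - 66453 = -73476)
((14633 + m(L(-17, 6), -331)) + k) + 118156 = ((14633 + (-399*(-331) - 334*(-6 - 17))) - 73476) + 118156 = ((14633 + (132069 - 334*(-23))) - 73476) + 118156 = ((14633 + (132069 + 7682)) - 73476) + 118156 = ((14633 + 139751) - 73476) + 118156 = (154384 - 73476) + 118156 = 80908 + 118156 = 199064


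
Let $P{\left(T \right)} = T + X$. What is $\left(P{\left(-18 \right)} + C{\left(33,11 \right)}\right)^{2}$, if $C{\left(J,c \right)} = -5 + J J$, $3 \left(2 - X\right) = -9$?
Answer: $1147041$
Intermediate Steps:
$X = 5$ ($X = 2 - -3 = 2 + 3 = 5$)
$C{\left(J,c \right)} = -5 + J^{2}$
$P{\left(T \right)} = 5 + T$ ($P{\left(T \right)} = T + 5 = 5 + T$)
$\left(P{\left(-18 \right)} + C{\left(33,11 \right)}\right)^{2} = \left(\left(5 - 18\right) - \left(5 - 33^{2}\right)\right)^{2} = \left(-13 + \left(-5 + 1089\right)\right)^{2} = \left(-13 + 1084\right)^{2} = 1071^{2} = 1147041$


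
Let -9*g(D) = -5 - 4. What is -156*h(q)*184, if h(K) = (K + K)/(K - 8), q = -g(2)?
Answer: -19136/3 ≈ -6378.7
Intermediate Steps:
g(D) = 1 (g(D) = -(-5 - 4)/9 = -⅑*(-9) = 1)
q = -1 (q = -1*1 = -1)
h(K) = 2*K/(-8 + K) (h(K) = (2*K)/(-8 + K) = 2*K/(-8 + K))
-156*h(q)*184 = -312*(-1)/(-8 - 1)*184 = -312*(-1)/(-9)*184 = -312*(-1)*(-1)/9*184 = -156*2/9*184 = -104/3*184 = -19136/3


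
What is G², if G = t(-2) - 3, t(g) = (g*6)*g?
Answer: 441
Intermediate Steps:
t(g) = 6*g² (t(g) = (6*g)*g = 6*g²)
G = 21 (G = 6*(-2)² - 3 = 6*4 - 3 = 24 - 3 = 21)
G² = 21² = 441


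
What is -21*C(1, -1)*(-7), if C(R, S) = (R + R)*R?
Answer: 294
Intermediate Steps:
C(R, S) = 2*R² (C(R, S) = (2*R)*R = 2*R²)
-21*C(1, -1)*(-7) = -42*1²*(-7) = -42*(-7) = 294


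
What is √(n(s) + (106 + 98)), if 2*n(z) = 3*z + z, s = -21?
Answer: 9*√2 ≈ 12.728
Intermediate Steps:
n(z) = 2*z (n(z) = (3*z + z)/2 = (4*z)/2 = 2*z)
√(n(s) + (106 + 98)) = √(2*(-21) + (106 + 98)) = √(-42 + 204) = √162 = 9*√2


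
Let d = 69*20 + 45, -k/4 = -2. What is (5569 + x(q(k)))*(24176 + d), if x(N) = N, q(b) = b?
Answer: 142776777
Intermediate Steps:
k = 8 (k = -4*(-2) = 8)
d = 1425 (d = 1380 + 45 = 1425)
(5569 + x(q(k)))*(24176 + d) = (5569 + 8)*(24176 + 1425) = 5577*25601 = 142776777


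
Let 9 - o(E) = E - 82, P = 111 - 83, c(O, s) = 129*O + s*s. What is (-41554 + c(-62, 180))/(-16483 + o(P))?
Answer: 4288/4105 ≈ 1.0446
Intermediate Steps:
c(O, s) = s² + 129*O (c(O, s) = 129*O + s² = s² + 129*O)
P = 28
o(E) = 91 - E (o(E) = 9 - (E - 82) = 9 - (-82 + E) = 9 + (82 - E) = 91 - E)
(-41554 + c(-62, 180))/(-16483 + o(P)) = (-41554 + (180² + 129*(-62)))/(-16483 + (91 - 1*28)) = (-41554 + (32400 - 7998))/(-16483 + (91 - 28)) = (-41554 + 24402)/(-16483 + 63) = -17152/(-16420) = -17152*(-1/16420) = 4288/4105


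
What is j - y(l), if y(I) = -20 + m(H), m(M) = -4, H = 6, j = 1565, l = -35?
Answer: 1589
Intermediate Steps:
y(I) = -24 (y(I) = -20 - 4 = -24)
j - y(l) = 1565 - 1*(-24) = 1565 + 24 = 1589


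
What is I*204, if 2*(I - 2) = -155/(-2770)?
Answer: 114597/277 ≈ 413.71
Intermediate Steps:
I = 2247/1108 (I = 2 + (-155/(-2770))/2 = 2 + (-155*(-1/2770))/2 = 2 + (½)*(31/554) = 2 + 31/1108 = 2247/1108 ≈ 2.0280)
I*204 = (2247/1108)*204 = 114597/277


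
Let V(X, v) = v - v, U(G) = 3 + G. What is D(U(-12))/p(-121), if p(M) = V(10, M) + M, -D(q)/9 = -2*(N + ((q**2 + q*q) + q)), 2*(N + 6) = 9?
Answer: -2727/121 ≈ -22.537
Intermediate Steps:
N = -3/2 (N = -6 + (1/2)*9 = -6 + 9/2 = -3/2 ≈ -1.5000)
V(X, v) = 0
D(q) = -27 + 18*q + 36*q**2 (D(q) = -(-18)*(-3/2 + ((q**2 + q*q) + q)) = -(-18)*(-3/2 + ((q**2 + q**2) + q)) = -(-18)*(-3/2 + (2*q**2 + q)) = -(-18)*(-3/2 + (q + 2*q**2)) = -(-18)*(-3/2 + q + 2*q**2) = -9*(3 - 4*q**2 - 2*q) = -27 + 18*q + 36*q**2)
p(M) = M (p(M) = 0 + M = M)
D(U(-12))/p(-121) = (-27 + 18*(3 - 12) + 36*(3 - 12)**2)/(-121) = (-27 + 18*(-9) + 36*(-9)**2)*(-1/121) = (-27 - 162 + 36*81)*(-1/121) = (-27 - 162 + 2916)*(-1/121) = 2727*(-1/121) = -2727/121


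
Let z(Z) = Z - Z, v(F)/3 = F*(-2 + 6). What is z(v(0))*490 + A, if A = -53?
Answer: -53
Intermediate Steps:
v(F) = 12*F (v(F) = 3*(F*(-2 + 6)) = 3*(F*4) = 3*(4*F) = 12*F)
z(Z) = 0
z(v(0))*490 + A = 0*490 - 53 = 0 - 53 = -53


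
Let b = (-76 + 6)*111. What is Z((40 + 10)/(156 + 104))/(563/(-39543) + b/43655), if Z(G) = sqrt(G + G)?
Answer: -345249933*sqrt(65)/862749875 ≈ -3.2263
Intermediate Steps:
b = -7770 (b = -70*111 = -7770)
Z(G) = sqrt(2)*sqrt(G) (Z(G) = sqrt(2*G) = sqrt(2)*sqrt(G))
Z((40 + 10)/(156 + 104))/(563/(-39543) + b/43655) = (sqrt(2)*sqrt((40 + 10)/(156 + 104)))/(563/(-39543) - 7770/43655) = (sqrt(2)*sqrt(50/260))/(563*(-1/39543) - 7770*1/43655) = (sqrt(2)*sqrt(50*(1/260)))/(-563/39543 - 1554/8731) = (sqrt(2)*sqrt(5/26))/(-66365375/345249933) = (sqrt(2)*(sqrt(130)/26))*(-345249933/66365375) = (sqrt(65)/13)*(-345249933/66365375) = -345249933*sqrt(65)/862749875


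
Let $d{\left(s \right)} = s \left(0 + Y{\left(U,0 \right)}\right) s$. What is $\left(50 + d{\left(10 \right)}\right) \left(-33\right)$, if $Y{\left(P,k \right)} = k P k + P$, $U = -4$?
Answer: $11550$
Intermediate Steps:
$Y{\left(P,k \right)} = P + P k^{2}$ ($Y{\left(P,k \right)} = P k k + P = P k^{2} + P = P + P k^{2}$)
$d{\left(s \right)} = - 4 s^{2}$ ($d{\left(s \right)} = s \left(0 - 4 \left(1 + 0^{2}\right)\right) s = s \left(0 - 4 \left(1 + 0\right)\right) s = s \left(0 - 4\right) s = s \left(-4\right) s = - 4 s s = - 4 s^{2}$)
$\left(50 + d{\left(10 \right)}\right) \left(-33\right) = \left(50 - 4 \cdot 10^{2}\right) \left(-33\right) = \left(50 - 400\right) \left(-33\right) = \left(-350\right) \left(-33\right) = 11550$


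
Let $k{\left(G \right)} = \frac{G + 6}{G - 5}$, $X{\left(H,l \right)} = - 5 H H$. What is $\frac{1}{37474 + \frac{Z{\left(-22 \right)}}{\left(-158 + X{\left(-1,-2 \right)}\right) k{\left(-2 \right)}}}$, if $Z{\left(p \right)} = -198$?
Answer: $\frac{326}{12215831} \approx 2.6687 \cdot 10^{-5}$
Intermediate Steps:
$X{\left(H,l \right)} = - 5 H^{2}$
$k{\left(G \right)} = \frac{6 + G}{-5 + G}$
$\frac{1}{37474 + \frac{Z{\left(-22 \right)}}{\left(-158 + X{\left(-1,-2 \right)}\right) k{\left(-2 \right)}}} = \frac{1}{37474 - \frac{198}{\left(-158 - 5 \left(-1\right)^{2}\right) \frac{6 - 2}{-5 - 2}}} = \frac{1}{37474 - \frac{198}{\left(-158 - 5\right) \frac{1}{-7} \cdot 4}} = \frac{1}{37474 - \frac{198}{\left(-158 - 5\right) \left(\left(- \frac{1}{7}\right) 4\right)}} = \frac{1}{37474 - \frac{198}{\left(-163\right) \left(- \frac{4}{7}\right)}} = \frac{1}{37474 - \frac{198}{\frac{652}{7}}} = \frac{1}{37474 - \frac{693}{326}} = \frac{1}{\frac{12215831}{326}} = \frac{326}{12215831}$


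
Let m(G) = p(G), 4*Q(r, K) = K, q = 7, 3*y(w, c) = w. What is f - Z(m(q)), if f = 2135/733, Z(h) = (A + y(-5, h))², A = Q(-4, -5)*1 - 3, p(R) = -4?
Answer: -3387613/105552 ≈ -32.094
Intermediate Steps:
y(w, c) = w/3
Q(r, K) = K/4
m(G) = -4
A = -17/4 (A = ((¼)*(-5))*1 - 3 = -5/4*1 - 3 = -5/4 - 3 = -17/4 ≈ -4.2500)
Z(h) = 5041/144 (Z(h) = (-17/4 + (⅓)*(-5))² = (-17/4 - 5/3)² = (-71/12)² = 5041/144)
f = 2135/733 (f = 2135*(1/733) = 2135/733 ≈ 2.9127)
f - Z(m(q)) = 2135/733 - 1*5041/144 = 2135/733 - 5041/144 = -3387613/105552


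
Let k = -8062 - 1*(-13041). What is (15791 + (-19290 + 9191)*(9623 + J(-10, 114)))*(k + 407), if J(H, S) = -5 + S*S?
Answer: -1229963091070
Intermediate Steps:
J(H, S) = -5 + S²
k = 4979 (k = -8062 + 13041 = 4979)
(15791 + (-19290 + 9191)*(9623 + J(-10, 114)))*(k + 407) = (15791 + (-19290 + 9191)*(9623 + (-5 + 114²)))*(4979 + 407) = (15791 - 10099*(9623 + (-5 + 12996)))*5386 = (15791 - 10099*(9623 + 12991))*5386 = (15791 - 10099*22614)*5386 = (15791 - 228378786)*5386 = -228362995*5386 = -1229963091070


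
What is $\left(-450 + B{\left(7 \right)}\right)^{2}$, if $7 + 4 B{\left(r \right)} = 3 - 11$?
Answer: $\frac{3294225}{16} \approx 2.0589 \cdot 10^{5}$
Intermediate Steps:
$B{\left(r \right)} = - \frac{15}{4}$ ($B{\left(r \right)} = - \frac{7}{4} + \frac{3 - 11}{4} = - \frac{7}{4} + \frac{1}{4} \left(-8\right) = - \frac{7}{4} - 2 = - \frac{15}{4}$)
$\left(-450 + B{\left(7 \right)}\right)^{2} = \left(-450 - \frac{15}{4}\right)^{2} = \left(- \frac{1815}{4}\right)^{2} = \frac{3294225}{16}$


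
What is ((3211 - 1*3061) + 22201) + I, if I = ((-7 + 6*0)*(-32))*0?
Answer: 22351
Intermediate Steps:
I = 0 (I = ((-7 + 0)*(-32))*0 = -7*(-32)*0 = 224*0 = 0)
((3211 - 1*3061) + 22201) + I = ((3211 - 1*3061) + 22201) + 0 = ((3211 - 3061) + 22201) + 0 = (150 + 22201) + 0 = 22351 + 0 = 22351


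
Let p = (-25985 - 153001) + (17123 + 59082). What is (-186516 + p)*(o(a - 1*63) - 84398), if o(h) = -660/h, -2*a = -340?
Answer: 2612712374062/107 ≈ 2.4418e+10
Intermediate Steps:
a = 170 (a = -½*(-340) = 170)
p = -102781 (p = -178986 + 76205 = -102781)
(-186516 + p)*(o(a - 1*63) - 84398) = (-186516 - 102781)*(-660/(170 - 1*63) - 84398) = -289297*(-660/(170 - 63) - 84398) = -289297*(-660/107 - 84398) = -289297*(-9031246/107) = 2612712374062/107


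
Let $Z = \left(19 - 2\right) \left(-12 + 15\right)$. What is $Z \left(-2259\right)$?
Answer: $-115209$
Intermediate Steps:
$Z = 51$ ($Z = 17 \cdot 3 = 51$)
$Z \left(-2259\right) = 51 \left(-2259\right) = -115209$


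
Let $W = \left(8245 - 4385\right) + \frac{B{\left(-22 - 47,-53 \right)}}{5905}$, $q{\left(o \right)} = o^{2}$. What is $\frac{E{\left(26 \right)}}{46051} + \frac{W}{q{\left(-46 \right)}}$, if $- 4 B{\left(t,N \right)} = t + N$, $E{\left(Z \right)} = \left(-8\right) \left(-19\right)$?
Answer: $\frac{2103109799631}{1150812647960} \approx 1.8275$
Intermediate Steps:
$E{\left(Z \right)} = 152$
$B{\left(t,N \right)} = - \frac{N}{4} - \frac{t}{4}$ ($B{\left(t,N \right)} = - \frac{t + N}{4} = - \frac{N + t}{4} = - \frac{N}{4} - \frac{t}{4}$)
$W = \frac{45586661}{11810}$ ($W = \left(8245 - 4385\right) + \frac{\left(- \frac{1}{4}\right) \left(-53\right) - \frac{-22 - 47}{4}}{5905} = 3860 + \left(\frac{53}{4} - - \frac{69}{4}\right) \frac{1}{5905} = 3860 + \left(\frac{53}{4} + \frac{69}{4}\right) \frac{1}{5905} = 3860 + \frac{61}{2} \cdot \frac{1}{5905} = 3860 + \frac{61}{11810} = \frac{45586661}{11810} \approx 3860.0$)
$\frac{E{\left(26 \right)}}{46051} + \frac{W}{q{\left(-46 \right)}} = \frac{152}{46051} + \frac{45586661}{11810 \left(-46\right)^{2}} = 152 \cdot \frac{1}{46051} + \frac{45586661}{11810 \cdot 2116} = \frac{152}{46051} + \frac{45586661}{11810} \cdot \frac{1}{2116} = \frac{152}{46051} + \frac{45586661}{24989960} = \frac{2103109799631}{1150812647960}$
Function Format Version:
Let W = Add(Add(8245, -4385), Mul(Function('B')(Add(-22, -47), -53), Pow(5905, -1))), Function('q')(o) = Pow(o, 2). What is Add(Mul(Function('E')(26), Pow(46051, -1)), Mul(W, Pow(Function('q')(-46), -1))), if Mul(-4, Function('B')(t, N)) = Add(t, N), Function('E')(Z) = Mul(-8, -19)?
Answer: Rational(2103109799631, 1150812647960) ≈ 1.8275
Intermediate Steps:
Function('E')(Z) = 152
Function('B')(t, N) = Add(Mul(Rational(-1, 4), N), Mul(Rational(-1, 4), t)) (Function('B')(t, N) = Mul(Rational(-1, 4), Add(t, N)) = Mul(Rational(-1, 4), Add(N, t)) = Add(Mul(Rational(-1, 4), N), Mul(Rational(-1, 4), t)))
W = Rational(45586661, 11810) (W = Add(Add(8245, -4385), Mul(Add(Mul(Rational(-1, 4), -53), Mul(Rational(-1, 4), Add(-22, -47))), Pow(5905, -1))) = Add(3860, Mul(Add(Rational(53, 4), Mul(Rational(-1, 4), -69)), Rational(1, 5905))) = Add(3860, Mul(Add(Rational(53, 4), Rational(69, 4)), Rational(1, 5905))) = Add(3860, Mul(Rational(61, 2), Rational(1, 5905))) = Add(3860, Rational(61, 11810)) = Rational(45586661, 11810) ≈ 3860.0)
Add(Mul(Function('E')(26), Pow(46051, -1)), Mul(W, Pow(Function('q')(-46), -1))) = Add(Mul(152, Pow(46051, -1)), Mul(Rational(45586661, 11810), Pow(Pow(-46, 2), -1))) = Add(Mul(152, Rational(1, 46051)), Mul(Rational(45586661, 11810), Pow(2116, -1))) = Add(Rational(152, 46051), Mul(Rational(45586661, 11810), Rational(1, 2116))) = Add(Rational(152, 46051), Rational(45586661, 24989960)) = Rational(2103109799631, 1150812647960)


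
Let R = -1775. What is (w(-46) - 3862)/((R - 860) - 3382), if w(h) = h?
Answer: 3908/6017 ≈ 0.64949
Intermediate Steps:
(w(-46) - 3862)/((R - 860) - 3382) = (-46 - 3862)/((-1775 - 860) - 3382) = -3908/(-2635 - 3382) = -3908/(-6017) = -3908*(-1/6017) = 3908/6017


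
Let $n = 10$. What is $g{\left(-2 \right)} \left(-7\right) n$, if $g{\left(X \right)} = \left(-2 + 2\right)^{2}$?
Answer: $0$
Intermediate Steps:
$g{\left(X \right)} = 0$ ($g{\left(X \right)} = 0^{2} = 0$)
$g{\left(-2 \right)} \left(-7\right) n = 0 \left(-7\right) 10 = 0 \cdot 10 = 0$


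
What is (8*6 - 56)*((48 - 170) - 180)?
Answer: 2416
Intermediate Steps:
(8*6 - 56)*((48 - 170) - 180) = (48 - 56)*(-122 - 180) = -8*(-302) = 2416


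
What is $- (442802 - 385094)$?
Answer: $-57708$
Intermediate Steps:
$- (442802 - 385094) = \left(-1\right) 57708 = -57708$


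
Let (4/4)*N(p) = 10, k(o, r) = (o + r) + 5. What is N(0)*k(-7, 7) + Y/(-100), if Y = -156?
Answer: 1289/25 ≈ 51.560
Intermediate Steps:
k(o, r) = 5 + o + r
N(p) = 10
N(0)*k(-7, 7) + Y/(-100) = 10*(5 - 7 + 7) - 156/(-100) = 10*5 - 156*(-1/100) = 50 + 39/25 = 1289/25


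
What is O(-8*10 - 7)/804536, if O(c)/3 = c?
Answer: -261/804536 ≈ -0.00032441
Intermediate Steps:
O(c) = 3*c
O(-8*10 - 7)/804536 = (3*(-8*10 - 7))/804536 = (3*(-80 - 7))*(1/804536) = (3*(-87))*(1/804536) = -261*1/804536 = -261/804536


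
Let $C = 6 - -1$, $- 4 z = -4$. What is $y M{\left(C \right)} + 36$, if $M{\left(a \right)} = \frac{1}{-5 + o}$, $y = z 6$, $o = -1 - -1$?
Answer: $\frac{174}{5} \approx 34.8$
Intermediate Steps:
$z = 1$ ($z = \left(- \frac{1}{4}\right) \left(-4\right) = 1$)
$o = 0$ ($o = -1 + 1 = 0$)
$C = 7$ ($C = 6 + 1 = 7$)
$y = 6$ ($y = 1 \cdot 6 = 6$)
$M{\left(a \right)} = - \frac{1}{5}$ ($M{\left(a \right)} = \frac{1}{-5 + 0} = \frac{1}{-5} = - \frac{1}{5}$)
$y M{\left(C \right)} + 36 = 6 \left(- \frac{1}{5}\right) + 36 = - \frac{6}{5} + 36 = \frac{174}{5}$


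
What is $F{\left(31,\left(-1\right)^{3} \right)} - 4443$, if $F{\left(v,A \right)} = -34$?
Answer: $-4477$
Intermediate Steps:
$F{\left(31,\left(-1\right)^{3} \right)} - 4443 = -34 - 4443 = -4477$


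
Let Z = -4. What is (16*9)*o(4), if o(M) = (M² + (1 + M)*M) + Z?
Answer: 4608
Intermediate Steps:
o(M) = -4 + M² + M*(1 + M) (o(M) = (M² + (1 + M)*M) - 4 = (M² + M*(1 + M)) - 4 = -4 + M² + M*(1 + M))
(16*9)*o(4) = (16*9)*(-4 + 4 + 2*4²) = 144*(-4 + 4 + 2*16) = 144*(-4 + 4 + 32) = 144*32 = 4608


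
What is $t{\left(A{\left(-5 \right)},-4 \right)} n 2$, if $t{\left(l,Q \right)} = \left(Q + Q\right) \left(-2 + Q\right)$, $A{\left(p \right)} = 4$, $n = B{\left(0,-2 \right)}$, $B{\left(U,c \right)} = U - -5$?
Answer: $480$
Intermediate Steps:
$B{\left(U,c \right)} = 5 + U$ ($B{\left(U,c \right)} = U + 5 = 5 + U$)
$n = 5$ ($n = 5 + 0 = 5$)
$t{\left(l,Q \right)} = 2 Q \left(-2 + Q\right)$
$t{\left(A{\left(-5 \right)},-4 \right)} n 2 = 2 \left(-4\right) \left(-2 - 4\right) 5 \cdot 2 = 2 \left(-4\right) \left(-6\right) 5 \cdot 2 = 48 \cdot 5 \cdot 2 = 240 \cdot 2 = 480$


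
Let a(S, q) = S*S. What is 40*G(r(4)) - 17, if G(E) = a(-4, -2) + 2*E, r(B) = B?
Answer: 943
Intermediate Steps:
a(S, q) = S**2
G(E) = 16 + 2*E (G(E) = (-4)**2 + 2*E = 16 + 2*E)
40*G(r(4)) - 17 = 40*(16 + 2*4) - 17 = 40*(16 + 8) - 17 = 40*24 - 17 = 960 - 17 = 943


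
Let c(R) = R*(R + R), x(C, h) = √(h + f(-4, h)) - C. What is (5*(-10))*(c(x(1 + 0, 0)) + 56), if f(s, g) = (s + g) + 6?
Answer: -3100 + 200*√2 ≈ -2817.2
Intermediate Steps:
f(s, g) = 6 + g + s (f(s, g) = (g + s) + 6 = 6 + g + s)
x(C, h) = √(2 + 2*h) - C (x(C, h) = √(h + (6 + h - 4)) - C = √(h + (2 + h)) - C = √(2 + 2*h) - C)
c(R) = 2*R² (c(R) = R*(2*R) = 2*R²)
(5*(-10))*(c(x(1 + 0, 0)) + 56) = (5*(-10))*(2*(√(2 + 2*0) - (1 + 0))² + 56) = -50*(2*(√(2 + 0) - 1*1)² + 56) = -50*(2*(√2 - 1)² + 56) = -50*(2*(-1 + √2)² + 56) = -50*(56 + 2*(-1 + √2)²) = -2800 - 100*(-1 + √2)²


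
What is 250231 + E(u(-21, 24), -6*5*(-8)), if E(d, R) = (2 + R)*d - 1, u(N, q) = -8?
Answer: 248294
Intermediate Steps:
E(d, R) = -1 + d*(2 + R) (E(d, R) = d*(2 + R) - 1 = -1 + d*(2 + R))
250231 + E(u(-21, 24), -6*5*(-8)) = 250231 + (-1 + 2*(-8) + (-6*5*(-8))*(-8)) = 250231 + (-1 - 16 - 30*(-8)*(-8)) = 250231 + (-1 - 16 + 240*(-8)) = 250231 + (-1 - 16 - 1920) = 250231 - 1937 = 248294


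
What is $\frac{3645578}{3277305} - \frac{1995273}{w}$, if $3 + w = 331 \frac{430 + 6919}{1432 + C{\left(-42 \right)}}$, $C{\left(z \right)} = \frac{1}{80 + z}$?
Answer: $- \frac{355502807470780267}{302405030570655} \approx -1175.6$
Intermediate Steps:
$w = \frac{92272471}{54417}$ ($w = -3 + 331 \frac{430 + 6919}{1432 + \frac{1}{80 - 42}} = -3 + 331 \frac{7349}{1432 + \frac{1}{38}} = -3 + 331 \frac{7349}{\frac{54417}{38}} = -3 + 331 \cdot 7349 \cdot \frac{38}{54417} = -3 + 331 \cdot \frac{279262}{54417} = -3 + \frac{92435722}{54417} = \frac{92272471}{54417} \approx 1695.7$)
$\frac{3645578}{3277305} - \frac{1995273}{w} = \frac{3645578}{3277305} - \frac{1995273}{\frac{92272471}{54417}} = 3645578 \cdot \frac{1}{3277305} - \frac{108576770841}{92272471} = \frac{3645578}{3277305} - \frac{108576770841}{92272471} = - \frac{355502807470780267}{302405030570655}$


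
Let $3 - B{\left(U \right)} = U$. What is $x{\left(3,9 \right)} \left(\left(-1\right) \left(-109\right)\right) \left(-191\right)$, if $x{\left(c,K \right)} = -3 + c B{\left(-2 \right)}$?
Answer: $-249828$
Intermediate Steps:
$B{\left(U \right)} = 3 - U$
$x{\left(c,K \right)} = -3 + 5 c$ ($x{\left(c,K \right)} = -3 + c \left(3 - -2\right) = -3 + c \left(3 + 2\right) = -3 + c 5 = -3 + 5 c$)
$x{\left(3,9 \right)} \left(\left(-1\right) \left(-109\right)\right) \left(-191\right) = \left(-3 + 5 \cdot 3\right) \left(\left(-1\right) \left(-109\right)\right) \left(-191\right) = \left(-3 + 15\right) 109 \left(-191\right) = 12 \cdot 109 \left(-191\right) = 1308 \left(-191\right) = -249828$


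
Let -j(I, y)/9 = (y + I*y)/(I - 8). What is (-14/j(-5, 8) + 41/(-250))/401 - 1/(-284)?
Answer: 2402533/512478000 ≈ 0.0046881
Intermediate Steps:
j(I, y) = -9*(y + I*y)/(-8 + I) (j(I, y) = -9*(y + I*y)/(I - 8) = -9*(y + I*y)/(-8 + I))
(-14/j(-5, 8) + 41/(-250))/401 - 1/(-284) = (-14*(-(-8 - 5)/(72*(1 - 5))) + 41/(-250))/401 - 1/(-284) = (-14/((-9*8*(-4)/(-13))) + 41*(-1/250))*(1/401) - 1*(-1/284) = (-14/((-9*8*(-1/13)*(-4))) - 41/250)*(1/401) + 1/284 = (-14/(-288/13) - 41/250)*(1/401) + 1/284 = (-14*(-13/288) - 41/250)*(1/401) + 1/284 = (91/144 - 41/250)*(1/401) + 1/284 = (8423/18000)*(1/401) + 1/284 = 8423/7218000 + 1/284 = 2402533/512478000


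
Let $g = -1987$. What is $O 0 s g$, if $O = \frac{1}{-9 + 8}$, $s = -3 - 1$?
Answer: $0$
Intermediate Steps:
$s = -4$ ($s = -3 - 1 = -4$)
$O = -1$ ($O = \frac{1}{-1} = -1$)
$O 0 s g = \left(-1\right) 0 \left(-4\right) \left(-1987\right) = 0 \left(-4\right) \left(-1987\right) = 0 \left(-1987\right) = 0$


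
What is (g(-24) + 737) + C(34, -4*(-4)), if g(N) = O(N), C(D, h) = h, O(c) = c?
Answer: 729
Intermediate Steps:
g(N) = N
(g(-24) + 737) + C(34, -4*(-4)) = (-24 + 737) - 4*(-4) = 713 + 16 = 729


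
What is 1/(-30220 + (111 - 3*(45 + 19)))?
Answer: -1/30301 ≈ -3.3002e-5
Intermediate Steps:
1/(-30220 + (111 - 3*(45 + 19))) = 1/(-30220 + (111 - 3*64)) = 1/(-30220 + (111 - 192)) = 1/(-30220 - 81) = 1/(-30301) = -1/30301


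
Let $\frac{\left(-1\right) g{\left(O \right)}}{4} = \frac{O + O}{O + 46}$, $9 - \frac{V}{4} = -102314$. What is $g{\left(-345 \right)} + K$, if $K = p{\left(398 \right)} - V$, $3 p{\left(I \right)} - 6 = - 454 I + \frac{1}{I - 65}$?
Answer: $- \frac{6097784765}{12987} \approx -4.6953 \cdot 10^{5}$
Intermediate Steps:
$V = 409292$ ($V = 36 - -409256 = 36 + 409256 = 409292$)
$g{\left(O \right)} = - \frac{8 O}{46 + O}$ ($g{\left(O \right)} = - 4 \frac{O + O}{O + 46} = - 4 \frac{2 O}{46 + O} = - \frac{8 O}{46 + O}$)
$p{\left(I \right)} = 2 - \frac{454 I}{3} + \frac{1}{3 \left(-65 + I\right)}$ ($p{\left(I \right)} = 2 + \frac{- 454 I + \frac{1}{I - 65}}{3} = 2 + \frac{- 454 I + \frac{1}{-65 + I}}{3} = 2 + \frac{\frac{1}{-65 + I} - 454 I}{3} = 2 - \left(- \frac{1}{3 \left(-65 + I\right)} + \frac{454 I}{3}\right) = 2 - \frac{454 I}{3} + \frac{1}{3 \left(-65 + I\right)}$)
$K = - \frac{469051145}{999}$ ($K = \frac{-389 - 454 \cdot 398^{2} + 29516 \cdot 398}{3 \left(-65 + 398\right)} - 409292 = \frac{-389 - 71915416 + 11747368}{3 \cdot 333} - 409292 = \frac{1}{3} \cdot \frac{1}{333} \left(-389 - 71915416 + 11747368\right) - 409292 = \frac{1}{3} \cdot \frac{1}{333} \left(-60168437\right) - 409292 = - \frac{60168437}{999} - 409292 = - \frac{469051145}{999} \approx -4.6952 \cdot 10^{5}$)
$g{\left(-345 \right)} + K = \left(-8\right) \left(-345\right) \frac{1}{46 - 345} - \frac{469051145}{999} = \left(-8\right) \left(-345\right) \frac{1}{-299} - \frac{469051145}{999} = \left(-8\right) \left(-345\right) \left(- \frac{1}{299}\right) - \frac{469051145}{999} = - \frac{120}{13} - \frac{469051145}{999} = - \frac{6097784765}{12987}$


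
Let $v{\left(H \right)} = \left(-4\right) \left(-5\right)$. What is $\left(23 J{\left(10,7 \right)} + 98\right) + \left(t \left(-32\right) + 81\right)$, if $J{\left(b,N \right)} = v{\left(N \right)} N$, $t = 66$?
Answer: $1287$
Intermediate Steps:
$v{\left(H \right)} = 20$
$J{\left(b,N \right)} = 20 N$
$\left(23 J{\left(10,7 \right)} + 98\right) + \left(t \left(-32\right) + 81\right) = \left(23 \cdot 20 \cdot 7 + 98\right) + \left(66 \left(-32\right) + 81\right) = \left(23 \cdot 140 + 98\right) + \left(-2112 + 81\right) = \left(3220 + 98\right) - 2031 = 3318 - 2031 = 1287$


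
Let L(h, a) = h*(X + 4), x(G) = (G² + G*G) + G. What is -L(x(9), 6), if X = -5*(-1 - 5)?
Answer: -5814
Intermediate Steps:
x(G) = G + 2*G² (x(G) = (G² + G²) + G = 2*G² + G = G + 2*G²)
X = 30 (X = -5*(-6) = 30)
L(h, a) = 34*h (L(h, a) = h*(30 + 4) = h*34 = 34*h)
-L(x(9), 6) = -34*9*(1 + 2*9) = -34*9*(1 + 18) = -34*9*19 = -34*171 = -1*5814 = -5814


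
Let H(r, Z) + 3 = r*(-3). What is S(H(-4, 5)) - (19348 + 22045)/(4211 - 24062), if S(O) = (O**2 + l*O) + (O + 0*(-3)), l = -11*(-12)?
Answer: 25410971/19851 ≈ 1280.1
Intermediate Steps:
l = 132
H(r, Z) = -3 - 3*r (H(r, Z) = -3 + r*(-3) = -3 - 3*r)
S(O) = O**2 + 133*O (S(O) = (O**2 + 132*O) + (O + 0*(-3)) = (O**2 + 132*O) + (O + 0) = (O**2 + 132*O) + O = O**2 + 133*O)
S(H(-4, 5)) - (19348 + 22045)/(4211 - 24062) = (-3 - 3*(-4))*(133 + (-3 - 3*(-4))) - (19348 + 22045)/(4211 - 24062) = (-3 + 12)*(133 + (-3 + 12)) - 41393/(-19851) = 9*(133 + 9) - 41393*(-1)/19851 = 9*142 - 1*(-41393/19851) = 1278 + 41393/19851 = 25410971/19851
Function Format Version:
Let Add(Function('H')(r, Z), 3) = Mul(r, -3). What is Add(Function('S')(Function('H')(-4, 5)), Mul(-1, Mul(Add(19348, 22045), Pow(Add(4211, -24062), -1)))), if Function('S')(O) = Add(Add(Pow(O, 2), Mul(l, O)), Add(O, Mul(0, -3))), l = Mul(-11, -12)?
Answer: Rational(25410971, 19851) ≈ 1280.1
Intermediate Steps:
l = 132
Function('H')(r, Z) = Add(-3, Mul(-3, r)) (Function('H')(r, Z) = Add(-3, Mul(r, -3)) = Add(-3, Mul(-3, r)))
Function('S')(O) = Add(Pow(O, 2), Mul(133, O)) (Function('S')(O) = Add(Add(Pow(O, 2), Mul(132, O)), Add(O, Mul(0, -3))) = Add(Add(Pow(O, 2), Mul(132, O)), Add(O, 0)) = Add(Add(Pow(O, 2), Mul(132, O)), O) = Add(Pow(O, 2), Mul(133, O)))
Add(Function('S')(Function('H')(-4, 5)), Mul(-1, Mul(Add(19348, 22045), Pow(Add(4211, -24062), -1)))) = Add(Mul(Add(-3, Mul(-3, -4)), Add(133, Add(-3, Mul(-3, -4)))), Mul(-1, Mul(Add(19348, 22045), Pow(Add(4211, -24062), -1)))) = Add(Mul(Add(-3, 12), Add(133, Add(-3, 12))), Mul(-1, Mul(41393, Pow(-19851, -1)))) = Add(Mul(9, Add(133, 9)), Mul(-1, Mul(41393, Rational(-1, 19851)))) = Add(Mul(9, 142), Mul(-1, Rational(-41393, 19851))) = Add(1278, Rational(41393, 19851)) = Rational(25410971, 19851)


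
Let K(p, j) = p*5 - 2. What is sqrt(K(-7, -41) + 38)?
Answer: 1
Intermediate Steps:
K(p, j) = -2 + 5*p (K(p, j) = 5*p - 2 = -2 + 5*p)
sqrt(K(-7, -41) + 38) = sqrt((-2 + 5*(-7)) + 38) = sqrt((-2 - 35) + 38) = sqrt(-37 + 38) = sqrt(1) = 1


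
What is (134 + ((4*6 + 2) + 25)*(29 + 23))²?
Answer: 7761796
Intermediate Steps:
(134 + ((4*6 + 2) + 25)*(29 + 23))² = (134 + ((24 + 2) + 25)*52)² = (134 + (26 + 25)*52)² = (134 + 51*52)² = (134 + 2652)² = 2786² = 7761796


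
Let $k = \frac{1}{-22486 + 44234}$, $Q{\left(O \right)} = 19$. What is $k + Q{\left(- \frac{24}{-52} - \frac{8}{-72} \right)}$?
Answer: $\frac{413213}{21748} \approx 19.0$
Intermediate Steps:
$k = \frac{1}{21748} \approx 4.5981 \cdot 10^{-5}$
$k + Q{\left(- \frac{24}{-52} - \frac{8}{-72} \right)} = \frac{1}{21748} + 19 = \frac{413213}{21748}$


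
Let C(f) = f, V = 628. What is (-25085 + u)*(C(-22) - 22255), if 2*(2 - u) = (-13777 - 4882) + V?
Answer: 715871395/2 ≈ 3.5794e+8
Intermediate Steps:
u = 18035/2 (u = 2 - ((-13777 - 4882) + 628)/2 = 2 - (-18659 + 628)/2 = 2 - ½*(-18031) = 2 + 18031/2 = 18035/2 ≈ 9017.5)
(-25085 + u)*(C(-22) - 22255) = (-25085 + 18035/2)*(-22 - 22255) = -32135/2*(-22277) = 715871395/2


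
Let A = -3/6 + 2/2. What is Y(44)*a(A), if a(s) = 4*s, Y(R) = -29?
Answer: -58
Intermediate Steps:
A = 1/2 (A = -3*1/6 + 2*(1/2) = -1/2 + 1 = 1/2 ≈ 0.50000)
Y(44)*a(A) = -116/2 = -29*2 = -58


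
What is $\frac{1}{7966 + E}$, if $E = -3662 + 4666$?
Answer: $\frac{1}{8970} \approx 0.00011148$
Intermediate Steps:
$E = 1004$
$\frac{1}{7966 + E} = \frac{1}{7966 + 1004} = \frac{1}{8970}$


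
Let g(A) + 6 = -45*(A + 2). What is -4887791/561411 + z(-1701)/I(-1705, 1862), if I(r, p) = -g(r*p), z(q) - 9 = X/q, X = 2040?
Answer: -4887952220227411/561429514211958 ≈ -8.7063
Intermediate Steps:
g(A) = -96 - 45*A (g(A) = -6 - 45*(A + 2) = -6 - 45*(2 + A) = -6 + (-90 - 45*A) = -96 - 45*A)
z(q) = 9 + 2040/q
I(r, p) = 96 + 45*p*r (I(r, p) = -(-96 - 45*r*p) = -(-96 - 45*p*r) = 96 + 45*p*r)
-4887791/561411 + z(-1701)/I(-1705, 1862) = -4887791/561411 + (9 + 2040/(-1701))/(96 + 45*1862*(-1705)) = -4887791*1/561411 + (9 + 2040*(-1/1701))/(96 - 142861950) = -4887791/561411 + (9 - 680/567)/(-142861854) = -4887791/561411 + (4423/567)*(-1/142861854) = -4887791/561411 - 4423/81002671218 = -4887952220227411/561429514211958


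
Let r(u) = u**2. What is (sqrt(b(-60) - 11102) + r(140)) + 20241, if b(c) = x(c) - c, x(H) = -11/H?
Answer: 39841 + I*sqrt(9937635)/30 ≈ 39841.0 + 105.08*I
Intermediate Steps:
b(c) = -c - 11/c (b(c) = -11/c - c = -c - 11/c)
(sqrt(b(-60) - 11102) + r(140)) + 20241 = (sqrt((-1*(-60) - 11/(-60)) - 11102) + 140**2) + 20241 = (sqrt((60 - 11*(-1/60)) - 11102) + 19600) + 20241 = (sqrt((60 + 11/60) - 11102) + 19600) + 20241 = (sqrt(3611/60 - 11102) + 19600) + 20241 = (sqrt(-662509/60) + 19600) + 20241 = (I*sqrt(9937635)/30 + 19600) + 20241 = (19600 + I*sqrt(9937635)/30) + 20241 = 39841 + I*sqrt(9937635)/30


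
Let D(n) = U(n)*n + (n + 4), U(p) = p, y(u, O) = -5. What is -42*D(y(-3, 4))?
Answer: -1008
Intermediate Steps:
D(n) = 4 + n + n² (D(n) = n*n + (n + 4) = n² + (4 + n) = 4 + n + n²)
-42*D(y(-3, 4)) = -42*(4 - 5 + (-5)²) = -42*(4 - 5 + 25) = -42*24 = -1008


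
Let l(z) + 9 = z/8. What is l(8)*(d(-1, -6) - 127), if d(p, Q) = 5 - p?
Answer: 968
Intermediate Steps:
l(z) = -9 + z/8
l(8)*(d(-1, -6) - 127) = (-9 + (1/8)*8)*((5 - 1*(-1)) - 127) = (-9 + 1)*((5 + 1) - 127) = -8*(6 - 127) = -8*(-121) = 968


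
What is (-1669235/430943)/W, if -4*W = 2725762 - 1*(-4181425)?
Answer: 125980/56162337497 ≈ 2.2431e-6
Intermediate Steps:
W = -6907187/4 (W = -(2725762 - 1*(-4181425))/4 = -(2725762 + 4181425)/4 = -¼*6907187 = -6907187/4 ≈ -1.7268e+6)
(-1669235/430943)/W = (-1669235/430943)/(-6907187/4) = -1669235*1/430943*(-4/6907187) = -31495/8131*(-4/6907187) = 125980/56162337497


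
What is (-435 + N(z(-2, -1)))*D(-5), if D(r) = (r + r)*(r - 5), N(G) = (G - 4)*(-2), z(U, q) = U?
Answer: -42300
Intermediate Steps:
N(G) = 8 - 2*G (N(G) = (-4 + G)*(-2) = 8 - 2*G)
D(r) = 2*r*(-5 + r) (D(r) = (2*r)*(-5 + r) = 2*r*(-5 + r))
(-435 + N(z(-2, -1)))*D(-5) = (-435 + (8 - 2*(-2)))*(2*(-5)*(-5 - 5)) = (-435 + (8 + 4))*(2*(-5)*(-10)) = (-435 + 12)*100 = -423*100 = -42300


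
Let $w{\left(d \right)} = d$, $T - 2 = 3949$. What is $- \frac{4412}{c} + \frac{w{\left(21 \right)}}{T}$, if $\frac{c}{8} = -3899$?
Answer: $\frac{1507237}{10269966} \approx 0.14676$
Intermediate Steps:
$T = 3951$ ($T = 2 + 3949 = 3951$)
$c = -31192$ ($c = 8 \left(-3899\right) = -31192$)
$- \frac{4412}{c} + \frac{w{\left(21 \right)}}{T} = - \frac{4412}{-31192} + \frac{21}{3951} = \left(-4412\right) \left(- \frac{1}{31192}\right) + 21 \cdot \frac{1}{3951} = \frac{1103}{7798} + \frac{7}{1317} = \frac{1507237}{10269966}$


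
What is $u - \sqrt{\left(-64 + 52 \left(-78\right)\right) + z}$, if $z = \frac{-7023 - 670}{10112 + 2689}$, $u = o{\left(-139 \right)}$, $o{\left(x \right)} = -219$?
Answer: $-219 - \frac{i \sqrt{675224754213}}{12801} \approx -219.0 - 64.192 i$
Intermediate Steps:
$u = -219$
$z = - \frac{7693}{12801} \approx -0.60097$
$u - \sqrt{\left(-64 + 52 \left(-78\right)\right) + z} = -219 - \sqrt{\left(-64 + 52 \left(-78\right)\right) - \frac{7693}{12801}} = -219 - \sqrt{\left(-64 - 4056\right) - \frac{7693}{12801}} = -219 - \sqrt{-4120 - \frac{7693}{12801}} = -219 - \sqrt{- \frac{52747813}{12801}} = -219 - \frac{i \sqrt{675224754213}}{12801}$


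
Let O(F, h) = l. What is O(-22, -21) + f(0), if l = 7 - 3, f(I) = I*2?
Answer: 4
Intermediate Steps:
f(I) = 2*I
l = 4
O(F, h) = 4
O(-22, -21) + f(0) = 4 + 2*0 = 4 + 0 = 4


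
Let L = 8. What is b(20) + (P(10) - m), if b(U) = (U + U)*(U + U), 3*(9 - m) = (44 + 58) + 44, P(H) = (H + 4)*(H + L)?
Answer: 5675/3 ≈ 1891.7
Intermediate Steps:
P(H) = (4 + H)*(8 + H) (P(H) = (H + 4)*(H + 8) = (4 + H)*(8 + H))
m = -119/3 (m = 9 - ((44 + 58) + 44)/3 = 9 - (102 + 44)/3 = 9 - ⅓*146 = 9 - 146/3 = -119/3 ≈ -39.667)
b(U) = 4*U² (b(U) = (2*U)*(2*U) = 4*U²)
b(20) + (P(10) - m) = 4*20² + ((32 + 10² + 12*10) - 1*(-119/3)) = 4*400 + ((32 + 100 + 120) + 119/3) = 1600 + (252 + 119/3) = 1600 + 875/3 = 5675/3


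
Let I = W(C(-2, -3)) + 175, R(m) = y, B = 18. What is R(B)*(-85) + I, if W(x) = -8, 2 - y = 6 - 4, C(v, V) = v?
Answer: 167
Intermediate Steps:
y = 0 (y = 2 - (6 - 4) = 2 - 1*2 = 2 - 2 = 0)
R(m) = 0
I = 167 (I = -8 + 175 = 167)
R(B)*(-85) + I = 0*(-85) + 167 = 0 + 167 = 167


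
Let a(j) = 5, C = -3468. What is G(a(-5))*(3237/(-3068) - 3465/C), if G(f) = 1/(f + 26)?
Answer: -954/528581 ≈ -0.0018048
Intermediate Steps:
G(f) = 1/(26 + f)
G(a(-5))*(3237/(-3068) - 3465/C) = (3237/(-3068) - 3465/(-3468))/(26 + 5) = (3237*(-1/3068) - 3465*(-1/3468))/31 = (-249/236 + 1155/1156)/31 = (1/31)*(-954/17051) = -954/528581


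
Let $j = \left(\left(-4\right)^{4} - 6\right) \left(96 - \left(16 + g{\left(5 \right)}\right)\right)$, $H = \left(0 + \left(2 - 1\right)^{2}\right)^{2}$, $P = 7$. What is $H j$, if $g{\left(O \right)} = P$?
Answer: $18250$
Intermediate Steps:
$g{\left(O \right)} = 7$
$H = 1$ ($H = \left(0 + 1^{2}\right)^{2} = \left(0 + 1\right)^{2} = 1^{2} = 1$)
$j = 18250$ ($j = \left(\left(-4\right)^{4} - 6\right) \left(96 - 23\right) = \left(256 - 6\right) \left(96 - 23\right) = 250 \left(96 - 23\right) = 250 \cdot 73 = 18250$)
$H j = 1 \cdot 18250 = 18250$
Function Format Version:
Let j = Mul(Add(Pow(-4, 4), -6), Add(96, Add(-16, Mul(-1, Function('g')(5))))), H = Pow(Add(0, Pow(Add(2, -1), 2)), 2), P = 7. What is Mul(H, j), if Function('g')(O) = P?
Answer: 18250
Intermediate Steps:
Function('g')(O) = 7
H = 1 (H = Pow(Add(0, Pow(1, 2)), 2) = Pow(Add(0, 1), 2) = Pow(1, 2) = 1)
j = 18250 (j = Mul(Add(Pow(-4, 4), -6), Add(96, Add(-16, Mul(-1, 7)))) = Mul(Add(256, -6), Add(96, Add(-16, -7))) = Mul(250, Add(96, -23)) = Mul(250, 73) = 18250)
Mul(H, j) = Mul(1, 18250) = 18250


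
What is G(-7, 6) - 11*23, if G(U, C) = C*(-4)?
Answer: -277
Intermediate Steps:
G(U, C) = -4*C
G(-7, 6) - 11*23 = -4*6 - 11*23 = -24 - 253 = -277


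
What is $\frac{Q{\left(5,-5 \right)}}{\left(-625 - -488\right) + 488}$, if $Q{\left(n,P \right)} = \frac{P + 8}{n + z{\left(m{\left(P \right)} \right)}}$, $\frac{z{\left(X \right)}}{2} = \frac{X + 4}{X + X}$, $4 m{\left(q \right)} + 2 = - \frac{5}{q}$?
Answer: $- \frac{1}{1170} \approx -0.0008547$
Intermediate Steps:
$m{\left(q \right)} = - \frac{1}{2} - \frac{5}{4 q}$ ($m{\left(q \right)} = - \frac{1}{2} + \frac{\left(-5\right) \frac{1}{q}}{4} = - \frac{1}{2} - \frac{5}{4 q}$)
$z{\left(X \right)} = \frac{4 + X}{X}$ ($z{\left(X \right)} = 2 \frac{X + 4}{X + X} = 2 \frac{4 + X}{2 X} = \frac{4 + X}{X}$)
$Q{\left(n,P \right)} = \frac{8 + P}{n + \frac{4 P \left(4 + \frac{-5 - 2 P}{4 P}\right)}{-5 - 2 P}}$ ($Q{\left(n,P \right)} = \frac{P + 8}{n + \frac{4 + \frac{-5 - 2 P}{4 P}}{\frac{1}{4} \frac{1}{P} \left(-5 - 2 P\right)}} = \frac{8 + P}{n + \frac{4 P}{-5 - 2 P} \left(4 + \frac{-5 - 2 P}{4 P}\right)} = \frac{8 + P}{n + \frac{4 P \left(4 + \frac{-5 - 2 P}{4 P}\right)}{-5 - 2 P}}$)
$\frac{Q{\left(5,-5 \right)}}{\left(-625 - -488\right) + 488} = \frac{\frac{1}{5 - -70 + 5 \left(5 + 2 \left(-5\right)\right)} \left(5 + 2 \left(-5\right)\right) \left(8 - 5\right)}{\left(-625 - -488\right) + 488} = \frac{\frac{1}{5 + 70 + 5 \left(5 - 10\right)} \left(5 - 10\right) 3}{\left(-625 + 488\right) + 488} = \frac{\frac{1}{5 + 70 + 5 \left(-5\right)} \left(-5\right) 3}{-137 + 488} = \frac{\frac{1}{5 + 70 - 25} \left(-5\right) 3}{351} = \frac{\frac{1}{50} \left(-5\right) 3}{351} = \frac{1}{351} \left(- \frac{3}{10}\right) = - \frac{1}{1170}$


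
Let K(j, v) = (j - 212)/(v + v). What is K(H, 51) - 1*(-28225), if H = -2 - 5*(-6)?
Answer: 1439383/51 ≈ 28223.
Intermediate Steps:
H = 28 (H = -2 + 30 = 28)
K(j, v) = (-212 + j)/(2*v) (K(j, v) = (-212 + j)/((2*v)) = (-212 + j)*(1/(2*v)) = (-212 + j)/(2*v))
K(H, 51) - 1*(-28225) = (½)*(-212 + 28)/51 - 1*(-28225) = (½)*(1/51)*(-184) + 28225 = -92/51 + 28225 = 1439383/51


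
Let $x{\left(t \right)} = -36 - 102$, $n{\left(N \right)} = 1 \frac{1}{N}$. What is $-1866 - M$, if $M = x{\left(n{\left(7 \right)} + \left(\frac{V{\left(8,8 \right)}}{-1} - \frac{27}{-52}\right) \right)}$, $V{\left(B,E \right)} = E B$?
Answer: $-1728$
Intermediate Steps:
$V{\left(B,E \right)} = B E$
$n{\left(N \right)} = \frac{1}{N}$
$x{\left(t \right)} = -138$
$M = -138$
$-1866 - M = -1866 - -138 = -1866 + 138 = -1728$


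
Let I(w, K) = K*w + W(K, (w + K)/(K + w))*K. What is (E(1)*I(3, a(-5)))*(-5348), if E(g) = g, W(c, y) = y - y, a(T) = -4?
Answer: 64176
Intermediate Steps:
W(c, y) = 0
I(w, K) = K*w (I(w, K) = K*w + 0*K = K*w + 0 = K*w)
(E(1)*I(3, a(-5)))*(-5348) = (1*(-4*3))*(-5348) = (1*(-12))*(-5348) = -12*(-5348) = 64176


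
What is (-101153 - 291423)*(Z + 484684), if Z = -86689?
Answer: -156243285120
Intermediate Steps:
(-101153 - 291423)*(Z + 484684) = (-101153 - 291423)*(-86689 + 484684) = -392576*397995 = -156243285120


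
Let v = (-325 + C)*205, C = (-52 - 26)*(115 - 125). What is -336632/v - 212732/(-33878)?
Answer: 324544554/121537325 ≈ 2.6703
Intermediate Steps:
C = 780 (C = -78*(-10) = 780)
v = 93275 (v = (-325 + 780)*205 = 455*205 = 93275)
-336632/v - 212732/(-33878) = -336632/93275 - 212732/(-33878) = -336632*1/93275 - 212732*(-1/33878) = -336632/93275 + 8182/1303 = 324544554/121537325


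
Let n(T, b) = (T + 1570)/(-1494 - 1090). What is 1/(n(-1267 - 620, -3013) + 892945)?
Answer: 2584/2307370197 ≈ 1.1199e-6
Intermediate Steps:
n(T, b) = -785/1292 - T/2584 (n(T, b) = (1570 + T)/(-2584) = (1570 + T)*(-1/2584) = -785/1292 - T/2584)
1/(n(-1267 - 620, -3013) + 892945) = 1/((-785/1292 - (-1267 - 620)/2584) + 892945) = 1/((-785/1292 - 1/2584*(-1887)) + 892945) = 1/((-785/1292 + 111/152) + 892945) = 1/(317/2584 + 892945) = 1/(2307370197/2584) = 2584/2307370197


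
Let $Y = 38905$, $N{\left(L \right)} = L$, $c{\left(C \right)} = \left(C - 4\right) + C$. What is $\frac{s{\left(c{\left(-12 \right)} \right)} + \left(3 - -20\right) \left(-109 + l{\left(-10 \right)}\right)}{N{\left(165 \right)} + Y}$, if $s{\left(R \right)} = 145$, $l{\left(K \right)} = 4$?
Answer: $- \frac{227}{3907} \approx -0.058101$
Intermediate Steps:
$c{\left(C \right)} = -4 + 2 C$ ($c{\left(C \right)} = \left(-4 + C\right) + C = -4 + 2 C$)
$\frac{s{\left(c{\left(-12 \right)} \right)} + \left(3 - -20\right) \left(-109 + l{\left(-10 \right)}\right)}{N{\left(165 \right)} + Y} = \frac{145 + \left(3 - -20\right) \left(-109 + 4\right)}{165 + 38905} = \frac{145 + \left(3 + 20\right) \left(-105\right)}{39070} = \left(145 + 23 \left(-105\right)\right) \frac{1}{39070} = \left(145 - 2415\right) \frac{1}{39070} = \left(-2270\right) \frac{1}{39070} = - \frac{227}{3907}$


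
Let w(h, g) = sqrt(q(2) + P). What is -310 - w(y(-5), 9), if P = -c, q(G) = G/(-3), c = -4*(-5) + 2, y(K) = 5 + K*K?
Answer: -310 - 2*I*sqrt(51)/3 ≈ -310.0 - 4.761*I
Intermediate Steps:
y(K) = 5 + K**2
c = 22 (c = 20 + 2 = 22)
q(G) = -G/3 (q(G) = G*(-1/3) = -G/3)
P = -22 (P = -1*22 = -22)
w(h, g) = 2*I*sqrt(51)/3 (w(h, g) = sqrt(-1/3*2 - 22) = sqrt(-2/3 - 22) = sqrt(-68/3) = 2*I*sqrt(51)/3)
-310 - w(y(-5), 9) = -310 - 2*I*sqrt(51)/3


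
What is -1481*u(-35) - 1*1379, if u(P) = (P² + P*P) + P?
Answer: -3577994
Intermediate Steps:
u(P) = P + 2*P² (u(P) = (P² + P²) + P = 2*P² + P = P + 2*P²)
-1481*u(-35) - 1*1379 = -(-51835)*(1 + 2*(-35)) - 1*1379 = -(-51835)*(1 - 70) - 1379 = -(-51835)*(-69) - 1379 = -1481*2415 - 1379 = -3576615 - 1379 = -3577994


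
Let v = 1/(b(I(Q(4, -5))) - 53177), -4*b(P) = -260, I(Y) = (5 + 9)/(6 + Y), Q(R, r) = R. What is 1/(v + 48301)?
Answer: 53112/2565362711 ≈ 2.0704e-5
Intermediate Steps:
I(Y) = 14/(6 + Y)
b(P) = 65 (b(P) = -¼*(-260) = 65)
v = -1/53112 (v = 1/(65 - 53177) = 1/(-53112) = -1/53112 ≈ -1.8828e-5)
1/(v + 48301) = 1/(-1/53112 + 48301) = 1/(2565362711/53112) = 53112/2565362711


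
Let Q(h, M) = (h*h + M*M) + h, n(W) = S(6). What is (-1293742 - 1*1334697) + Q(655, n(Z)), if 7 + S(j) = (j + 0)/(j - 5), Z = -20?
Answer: -2198758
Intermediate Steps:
S(j) = -7 + j/(-5 + j) (S(j) = -7 + (j + 0)/(j - 5) = -7 + j/(-5 + j))
n(W) = -1 (n(W) = (35 - 6*6)/(-5 + 6) = (35 - 36)/1 = 1*(-1) = -1)
Q(h, M) = h + M² + h² (Q(h, M) = (h² + M²) + h = (M² + h²) + h = h + M² + h²)
(-1293742 - 1*1334697) + Q(655, n(Z)) = (-1293742 - 1*1334697) + (655 + (-1)² + 655²) = (-1293742 - 1334697) + (655 + 1 + 429025) = -2628439 + 429681 = -2198758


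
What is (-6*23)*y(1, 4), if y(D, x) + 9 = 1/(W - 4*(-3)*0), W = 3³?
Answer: 11132/9 ≈ 1236.9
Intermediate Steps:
W = 27
y(D, x) = -242/27 (y(D, x) = -9 + 1/(27 - 4*(-3)*0) = -9 + 1/(27 + 12*0) = -9 + 1/(27 + 0) = -9 + 1/27 = -242/27)
(-6*23)*y(1, 4) = -6*23*(-242/27) = -138*(-242/27) = 11132/9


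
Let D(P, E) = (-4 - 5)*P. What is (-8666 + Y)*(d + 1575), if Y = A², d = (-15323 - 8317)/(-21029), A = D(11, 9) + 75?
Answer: -268137508350/21029 ≈ -1.2751e+7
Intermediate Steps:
D(P, E) = -9*P
A = -24 (A = -9*11 + 75 = -99 + 75 = -24)
d = 23640/21029 (d = -23640*(-1/21029) = 23640/21029 ≈ 1.1242)
Y = 576 (Y = (-24)² = 576)
(-8666 + Y)*(d + 1575) = (-8666 + 576)*(23640/21029 + 1575) = -8090*33144315/21029 = -268137508350/21029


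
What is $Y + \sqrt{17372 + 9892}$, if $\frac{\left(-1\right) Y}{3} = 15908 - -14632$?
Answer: $-91620 + 8 \sqrt{426} \approx -91455.0$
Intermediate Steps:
$Y = -91620$ ($Y = - 3 \left(15908 - -14632\right) = - 3 \left(15908 + 14632\right) = \left(-3\right) 30540 = -91620$)
$Y + \sqrt{17372 + 9892} = -91620 + \sqrt{17372 + 9892} = -91620 + \sqrt{27264} = -91620 + 8 \sqrt{426}$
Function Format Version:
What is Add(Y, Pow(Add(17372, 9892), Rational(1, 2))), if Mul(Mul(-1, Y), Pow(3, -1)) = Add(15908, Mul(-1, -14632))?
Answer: Add(-91620, Mul(8, Pow(426, Rational(1, 2)))) ≈ -91455.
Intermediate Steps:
Y = -91620 (Y = Mul(-3, Add(15908, Mul(-1, -14632))) = Mul(-3, Add(15908, 14632)) = Mul(-3, 30540) = -91620)
Add(Y, Pow(Add(17372, 9892), Rational(1, 2))) = Add(-91620, Pow(Add(17372, 9892), Rational(1, 2))) = Add(-91620, Pow(27264, Rational(1, 2))) = Add(-91620, Mul(8, Pow(426, Rational(1, 2))))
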